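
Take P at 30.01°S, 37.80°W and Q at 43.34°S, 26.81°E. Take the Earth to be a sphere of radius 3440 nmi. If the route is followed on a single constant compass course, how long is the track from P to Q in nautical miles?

3198 nmi

Rhumb course C = atan2(Δλ, Δψ) with Δψ = ln[tan(π/4+φ₂/2)/tan(π/4+φ₁/2)] = -0.2915, Δλ = +1.1277 → C = 104.49°
d = R·|Δφ| / |cos C| = 3440·0.23265 / 0.25025 = 3198 nmi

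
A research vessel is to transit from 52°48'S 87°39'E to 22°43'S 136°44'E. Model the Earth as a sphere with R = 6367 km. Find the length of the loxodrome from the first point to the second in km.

Rhumb course C = atan2(Δλ, Δψ) with Δψ = ln[tan(π/4+φ₂/2)/tan(π/4+φ₁/2)] = +0.6818, Δλ = +0.8567 → C = 51.49°
d = R·|Δφ| / |cos C| = 6367·0.52505 / 0.62270 = 5369 km

5369 km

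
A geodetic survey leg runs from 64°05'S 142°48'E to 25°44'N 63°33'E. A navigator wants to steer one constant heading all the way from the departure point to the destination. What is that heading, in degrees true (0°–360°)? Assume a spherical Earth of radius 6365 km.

Δψ = ln[tan(π/4+φ₂/2)/tan(π/4+φ₁/2)] = +1.9343
Δλ = -1.3832 rad (taken the short way round)
course = atan2(Δλ, Δψ) = 324.43°

324.4°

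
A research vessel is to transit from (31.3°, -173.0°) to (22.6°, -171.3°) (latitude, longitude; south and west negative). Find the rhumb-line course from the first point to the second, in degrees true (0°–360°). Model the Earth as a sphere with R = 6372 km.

170.1°

Meridional parts: M(φ₁)=+0.5757, M(φ₂)=+0.4051 → ΔM = -0.1706;  Δλ = +0.0297 rad
tan C = Δλ / ΔM = -0.1739 → C = 170.13°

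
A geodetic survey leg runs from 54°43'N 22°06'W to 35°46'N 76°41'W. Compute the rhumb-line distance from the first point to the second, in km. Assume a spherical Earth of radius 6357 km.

Δψ = ln[tan(π/4+φ₂/2)/tan(π/4+φ₁/2)] = -0.4764;  Δφ = -0.3307 rad,  Δλ = -0.9527 rad
q = Δφ/Δψ = 0.6943
d = R·√(Δφ² + q²Δλ²) = 6357·0.73948 = 4701 km

4701 km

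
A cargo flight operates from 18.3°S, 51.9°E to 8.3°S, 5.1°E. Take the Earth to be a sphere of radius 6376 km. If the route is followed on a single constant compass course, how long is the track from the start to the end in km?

Δψ = ln[tan(π/4+φ₂/2)/tan(π/4+φ₁/2)] = +0.1796;  Δφ = +0.1745 rad,  Δλ = -0.8168 rad
q = Δφ/Δψ = 0.9718
d = R·√(Δφ² + q²Δλ²) = 6376·0.81274 = 5182 km

5182 km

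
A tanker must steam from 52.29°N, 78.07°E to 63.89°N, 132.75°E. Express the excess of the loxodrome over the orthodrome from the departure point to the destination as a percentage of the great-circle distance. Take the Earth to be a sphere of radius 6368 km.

Great circle: σ = 0.5236 rad → d_gc = Rσ = 3334.4 km
Rhumb: Δφ = +0.2025, Δλ = +0.9543, Δψ = +0.3871, q = Δφ/Δψ = 0.5230 → d_rh = R√(Δφ²+q²Δλ²) = 3429.8 km
Excess = (3429.8 − 3334.4) / 3334.4 = 95.4 / 3334.4 = 2.86% ≈ 2.9%

2.9%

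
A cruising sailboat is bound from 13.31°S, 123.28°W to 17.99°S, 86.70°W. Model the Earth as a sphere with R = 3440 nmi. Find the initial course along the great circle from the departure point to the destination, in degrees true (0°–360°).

102.4°

N = sin Δλ·cos φ₂ = +0.5668;  D = cos φ₁ sin φ₂ − sin φ₁ cos φ₂ cos Δλ = -0.1247
initial course = atan2(N, D) = 102.41°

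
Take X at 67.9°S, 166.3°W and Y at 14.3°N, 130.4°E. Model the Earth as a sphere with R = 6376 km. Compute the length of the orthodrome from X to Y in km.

Haversine: a = sin²(Δφ/2)+cos φ₁ cos φ₂ sin²(Δλ/2) = 0.53252;  σ = 2·atan2(√a,√(1−a))
σ = 93.729° → d = Rσ = 6376·1.63589 = 10430 km

10430 km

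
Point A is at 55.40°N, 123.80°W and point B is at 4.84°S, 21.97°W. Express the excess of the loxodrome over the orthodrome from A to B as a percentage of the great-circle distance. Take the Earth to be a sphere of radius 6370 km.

Great circle: σ = 1.7573 rad → d_gc = Rσ = 11194.2 km
Rhumb: Δφ = -1.0514, Δλ = +1.7773, Δψ = -1.2510, q = Δφ/Δψ = 0.8404 → d_rh = R√(Δφ²+q²Δλ²) = 11635.2 km
Excess = (11635.2 − 11194.2) / 11194.2 = 441.0 / 11194.2 = 3.94% ≈ 3.9%

3.9%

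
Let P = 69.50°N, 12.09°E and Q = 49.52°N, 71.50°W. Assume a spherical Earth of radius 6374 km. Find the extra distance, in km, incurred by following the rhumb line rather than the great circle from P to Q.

Great circle: cos σ = sin φ₁ sin φ₂ + cos φ₁ cos φ₂ cos Δλ,  σ = 0.7409 rad → d_gc = 4722.7 km
Rhumb line: Δψ = -0.7125, q = Δφ/Δψ = 0.4894, d_rh = R√(Δφ²+q²Δλ²) = 5065.1 km
Excess = 5065.1 − 4722.7 = 342.4 ≈ 342 km

342 km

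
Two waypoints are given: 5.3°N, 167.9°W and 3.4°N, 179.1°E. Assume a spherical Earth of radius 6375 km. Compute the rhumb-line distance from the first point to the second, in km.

1458 km

Δψ = ln[tan(π/4+φ₂/2)/tan(π/4+φ₁/2)] = -0.0333;  Δφ = -0.0332 rad,  Δλ = -0.2269 rad
q = Δφ/Δψ = 0.9971
d = R·√(Δφ² + q²Δλ²) = 6375·0.22865 = 1458 km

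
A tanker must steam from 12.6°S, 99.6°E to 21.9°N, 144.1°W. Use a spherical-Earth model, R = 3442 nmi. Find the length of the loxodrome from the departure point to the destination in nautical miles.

7163 nmi

Δψ = ln[tan(π/4+φ₂/2)/tan(π/4+φ₁/2)] = +0.6136;  Δφ = +0.6021 rad,  Δλ = +2.0298 rad
q = Δφ/Δψ = 0.9813
d = R·√(Δφ² + q²Δλ²) = 3442·2.08094 = 7163 nmi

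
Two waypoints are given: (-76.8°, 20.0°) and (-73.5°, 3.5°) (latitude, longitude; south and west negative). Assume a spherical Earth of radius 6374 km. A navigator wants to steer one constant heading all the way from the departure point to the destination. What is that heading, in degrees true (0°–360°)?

308.1°

Meridional parts: M(φ₁)=-2.1567, M(φ₂)=-1.9311 → ΔM = +0.2257;  Δλ = -0.2880 rad
tan C = Δλ / ΔM = -1.2762 → C = 308.08°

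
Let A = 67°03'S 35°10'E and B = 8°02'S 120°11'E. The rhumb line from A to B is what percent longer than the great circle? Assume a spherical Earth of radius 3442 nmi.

4.5%

Great circle: σ = 1.4078 rad → d_gc = Rσ = 4845.8 nmi
Rhumb: Δφ = +1.0300, Δλ = +1.4838, Δψ = +1.4539, q = Δφ/Δψ = 0.7085 → d_rh = R√(Δφ²+q²Δλ²) = 5065.8 nmi
Excess = (5065.8 − 4845.8) / 4845.8 = 220.0 / 4845.8 = 4.54% ≈ 4.5%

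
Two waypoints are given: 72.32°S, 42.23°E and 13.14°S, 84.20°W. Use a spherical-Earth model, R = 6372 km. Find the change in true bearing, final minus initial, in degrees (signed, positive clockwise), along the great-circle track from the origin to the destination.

Initial bearing θ₁ = atan2(sin Δλ cos φ₂, cos φ₁ sin φ₂ − sin φ₁ cos φ₂ cos Δλ) = 231.64°
Final bearing θ₂ = (initial bearing from the destination back to the start) + 180° = 345.84°
Δθ = θ₂ − θ₁ = +114.2°

+114.2°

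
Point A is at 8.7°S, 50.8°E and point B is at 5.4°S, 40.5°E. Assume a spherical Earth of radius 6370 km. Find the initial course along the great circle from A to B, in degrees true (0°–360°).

287.2°

θ = atan2( sin Δλ·cos φ₂ ,  cos φ₁ sin φ₂ − sin φ₁ cos φ₂ cos Δλ )
  = atan2(-0.1780, +0.0551) = 287.21°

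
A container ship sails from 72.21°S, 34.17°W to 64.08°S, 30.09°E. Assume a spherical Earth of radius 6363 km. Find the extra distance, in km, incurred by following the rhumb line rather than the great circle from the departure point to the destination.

125 km

Great circle: cos σ = sin φ₁ sin φ₂ + cos φ₁ cos φ₂ cos Δλ,  σ = 0.4168 rad → d_gc = 2652.0 km
Rhumb line: Δψ = +0.3856, q = Δφ/Δψ = 0.3680, d_rh = R√(Δφ²+q²Δλ²) = 2777.2 km
Excess = 2777.2 − 2652.0 = 125.2 ≈ 125 km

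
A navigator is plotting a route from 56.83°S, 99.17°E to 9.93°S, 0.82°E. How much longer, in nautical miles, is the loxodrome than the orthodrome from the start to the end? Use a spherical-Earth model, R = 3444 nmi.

270 nmi

Great circle: cos σ = sin φ₁ sin φ₂ + cos φ₁ cos φ₂ cos Δλ,  σ = 1.5047 rad → d_gc = 5182.1 nmi
Rhumb line: Δψ = +1.0371, q = Δφ/Δψ = 0.7893, d_rh = R√(Δφ²+q²Δλ²) = 5451.7 nmi
Excess = 5451.7 − 5182.1 = 269.6 ≈ 270 nmi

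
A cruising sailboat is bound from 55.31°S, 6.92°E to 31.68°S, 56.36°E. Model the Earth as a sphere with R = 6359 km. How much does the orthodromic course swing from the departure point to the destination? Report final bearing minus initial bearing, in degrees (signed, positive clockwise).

Initial bearing θ₁ = atan2(sin Δλ cos φ₂, cos φ₁ sin φ₂ − sin φ₁ cos φ₂ cos Δλ) = 76.43°
Final bearing θ₂ = (initial bearing from the destination back to the start) + 180° = 40.55°
Δθ = θ₂ − θ₁ = -35.9°

-35.9°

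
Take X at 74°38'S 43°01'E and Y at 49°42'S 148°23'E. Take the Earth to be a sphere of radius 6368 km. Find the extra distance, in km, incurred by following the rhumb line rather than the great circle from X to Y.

644 km

Great circle: cos σ = sin φ₁ sin φ₂ + cos φ₁ cos φ₂ cos Δλ,  σ = 0.8093 rad → d_gc = 5153.8 km
Rhumb line: Δψ = +1.0006, q = Δφ/Δψ = 0.4349, d_rh = R√(Δφ²+q²Δλ²) = 5798.2 km
Excess = 5798.2 − 5153.8 = 644.4 ≈ 644 km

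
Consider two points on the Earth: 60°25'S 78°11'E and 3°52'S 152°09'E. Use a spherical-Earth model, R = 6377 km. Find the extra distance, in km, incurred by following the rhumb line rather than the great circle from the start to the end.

229 km

Great circle: cos σ = sin φ₁ sin φ₂ + cos φ₁ cos φ₂ cos Δλ,  σ = 1.3749 rad → d_gc = 8767.5 km
Rhumb line: Δψ = +1.2641, q = Δφ/Δψ = 0.7808, d_rh = R√(Δφ²+q²Δλ²) = 8996.3 km
Excess = 8996.3 − 8767.5 = 228.8 ≈ 229 km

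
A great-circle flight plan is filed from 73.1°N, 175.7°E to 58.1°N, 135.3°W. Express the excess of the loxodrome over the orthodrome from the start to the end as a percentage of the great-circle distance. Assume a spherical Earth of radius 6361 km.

2.6%

Great circle: σ = 0.4200 rad → d_gc = Rσ = 2671.6 km
Rhumb: Δφ = -0.2618, Δλ = +0.8552, Δψ = -0.6543, q = Δφ/Δψ = 0.4001 → d_rh = R√(Δφ²+q²Δλ²) = 2740.6 km
Excess = (2740.6 − 2671.6) / 2671.6 = 69.0 / 2671.6 = 2.58% ≈ 2.6%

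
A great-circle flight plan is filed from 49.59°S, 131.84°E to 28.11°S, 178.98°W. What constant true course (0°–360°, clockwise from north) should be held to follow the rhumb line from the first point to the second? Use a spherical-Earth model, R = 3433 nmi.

60.4°

Meridional parts: M(φ₁)=-0.9996, M(φ₂)=-0.5116 → ΔM = +0.4880;  Δλ = +0.8584 rad
tan C = Δλ / ΔM = +1.7588 → C = 60.38°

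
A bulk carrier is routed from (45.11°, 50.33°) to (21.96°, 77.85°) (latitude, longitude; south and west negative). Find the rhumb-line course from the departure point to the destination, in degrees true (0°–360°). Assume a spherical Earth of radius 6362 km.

135.6°

Δψ = ln[tan(π/4+φ₂/2)/tan(π/4+φ₁/2)] = -0.4911
Δλ = +0.4803 rad (taken the short way round)
course = atan2(Δλ, Δψ) = 135.63°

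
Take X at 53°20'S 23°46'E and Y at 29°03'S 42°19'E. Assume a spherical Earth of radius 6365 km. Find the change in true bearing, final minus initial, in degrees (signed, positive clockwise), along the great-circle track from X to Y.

Initial bearing θ₁ = atan2(sin Δλ cos φ₂, cos φ₁ sin φ₂ − sin φ₁ cos φ₂ cos Δλ) = 36.57°
Final bearing θ₂ = (initial bearing from the destination back to the start) + 180° = 24.02°
Δθ = θ₂ − θ₁ = -12.6°

-12.6°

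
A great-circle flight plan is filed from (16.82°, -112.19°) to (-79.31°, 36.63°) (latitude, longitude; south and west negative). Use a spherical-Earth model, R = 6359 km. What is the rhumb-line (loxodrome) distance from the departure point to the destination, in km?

Rhumb course C = atan2(Δλ, Δψ) with Δψ = ln[tan(π/4+φ₂/2)/tan(π/4+φ₁/2)] = -2.6670, Δλ = +2.5974 → C = 135.76°
d = R·|Δφ| / |cos C| = 6359·1.67779 / 0.71640 = 14893 km

14893 km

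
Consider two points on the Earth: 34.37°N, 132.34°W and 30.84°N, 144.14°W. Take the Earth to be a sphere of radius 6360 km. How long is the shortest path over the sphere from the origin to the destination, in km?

1170 km

Haversine: a = sin²(Δφ/2)+cos φ₁ cos φ₂ sin²(Δλ/2) = 0.00844;  σ = 2·atan2(√a,√(1−a))
σ = 10.540° → d = Rσ = 6360·0.18397 = 1170 km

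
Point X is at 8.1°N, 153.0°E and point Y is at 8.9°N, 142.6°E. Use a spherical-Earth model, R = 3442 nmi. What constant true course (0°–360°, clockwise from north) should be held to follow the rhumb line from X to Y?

274.4°

Meridional parts: M(φ₁)=+0.1418, M(φ₂)=+0.1560 → ΔM = +0.0141;  Δλ = -0.1815 rad
tan C = Δλ / ΔM = -12.8571 → C = 274.45°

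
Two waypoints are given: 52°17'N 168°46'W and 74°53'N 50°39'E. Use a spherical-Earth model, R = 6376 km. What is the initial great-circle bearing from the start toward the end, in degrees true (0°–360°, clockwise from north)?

347.5°

θ = atan2( sin Δλ·cos φ₂ ,  cos φ₁ sin φ₂ − sin φ₁ cos φ₂ cos Δλ )
  = atan2(-0.1656, +0.7500) = 347.55°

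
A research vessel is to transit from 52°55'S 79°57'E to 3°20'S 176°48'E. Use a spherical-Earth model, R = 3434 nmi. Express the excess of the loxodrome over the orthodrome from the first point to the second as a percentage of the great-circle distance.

3.9%

Great circle: σ = 1.5962 rad → d_gc = Rσ = 5481.4 nmi
Rhumb: Δφ = +0.8654, Δλ = +1.6904, Δψ = +1.0342, q = Δφ/Δψ = 0.8368 → d_rh = R√(Δφ²+q²Δλ²) = 5694.1 nmi
Excess = (5694.1 − 5481.4) / 5481.4 = 212.7 / 5481.4 = 3.88% ≈ 3.9%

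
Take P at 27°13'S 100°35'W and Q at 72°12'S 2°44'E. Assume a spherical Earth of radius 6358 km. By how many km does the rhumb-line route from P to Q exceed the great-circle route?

Great circle: cos σ = sin φ₁ sin φ₂ + cos φ₁ cos φ₂ cos Δλ,  σ = 1.1887 rad → d_gc = 7557.89 km
Rhumb line: Δψ = -1.3601, q = Δφ/Δψ = 0.5772, d_rh = R√(Δφ²+q²Δλ²) = 8289.36 km
Excess = 8289.36 − 7557.89 = 731.47 ≈ 731 km

731 km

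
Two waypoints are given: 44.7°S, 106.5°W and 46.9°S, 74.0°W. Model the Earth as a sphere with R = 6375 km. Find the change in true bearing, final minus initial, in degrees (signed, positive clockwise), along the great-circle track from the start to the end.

Initial bearing θ₁ = atan2(sin Δλ cos φ₂, cos φ₁ sin φ₂ − sin φ₁ cos φ₂ cos Δλ) = 107.20°
Final bearing θ₂ = (initial bearing from the destination back to the start) + 180° = 83.59°
Δθ = θ₂ − θ₁ = -23.6°

-23.6°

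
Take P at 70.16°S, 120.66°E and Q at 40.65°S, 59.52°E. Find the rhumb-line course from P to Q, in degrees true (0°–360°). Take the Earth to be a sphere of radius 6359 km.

312.1°

Meridional parts: M(φ₁)=-1.7436, M(φ₂)=-0.7778 → ΔM = +0.9658;  Δλ = -1.0671 rad
tan C = Δλ / ΔM = -1.1049 → C = 312.15°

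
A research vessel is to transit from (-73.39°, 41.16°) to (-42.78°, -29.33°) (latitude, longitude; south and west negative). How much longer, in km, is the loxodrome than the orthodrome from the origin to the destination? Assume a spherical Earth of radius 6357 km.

Great circle: cos σ = sin φ₁ sin φ₂ + cos φ₁ cos φ₂ cos Δλ,  σ = 0.7657 rad → d_gc = 4867.4 km
Rhumb line: Δψ = +1.0967, q = Δφ/Δψ = 0.4871, d_rh = R√(Δφ²+q²Δλ²) = 5103.8 km
Excess = 5103.8 − 4867.4 = 236.4 ≈ 236 km

236 km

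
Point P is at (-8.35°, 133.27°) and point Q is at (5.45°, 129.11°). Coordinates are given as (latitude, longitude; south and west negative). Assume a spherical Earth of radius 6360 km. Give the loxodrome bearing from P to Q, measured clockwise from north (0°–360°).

Meridional parts: M(φ₁)=-0.1463, M(φ₂)=+0.0953 → ΔM = +0.2415;  Δλ = -0.0726 rad
tan C = Δλ / ΔM = -0.3006 → C = 343.27°

343.3°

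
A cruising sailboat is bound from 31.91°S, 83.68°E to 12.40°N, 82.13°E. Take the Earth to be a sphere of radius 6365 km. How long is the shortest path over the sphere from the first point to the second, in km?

Haversine: a = sin²(Δφ/2)+cos φ₁ cos φ₂ sin²(Δλ/2) = 0.14237;  σ = 2·atan2(√a,√(1−a))
σ = 44.335° → d = Rσ = 6365·0.77379 = 4925 km

4925 km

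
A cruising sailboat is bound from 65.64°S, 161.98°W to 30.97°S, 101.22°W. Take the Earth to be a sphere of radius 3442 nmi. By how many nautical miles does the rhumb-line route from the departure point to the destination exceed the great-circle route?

Great circle: cos σ = sin φ₁ sin φ₂ + cos φ₁ cos φ₂ cos Δλ,  σ = 0.8743 rad → d_gc = 3009.35 nmi
Rhumb line: Δψ = +0.9643, q = Δφ/Δψ = 0.6275, d_rh = R√(Δφ²+q²Δλ²) = 3095.92 nmi
Excess = 3095.92 − 3009.35 = 86.57 ≈ 87 nmi

87 nmi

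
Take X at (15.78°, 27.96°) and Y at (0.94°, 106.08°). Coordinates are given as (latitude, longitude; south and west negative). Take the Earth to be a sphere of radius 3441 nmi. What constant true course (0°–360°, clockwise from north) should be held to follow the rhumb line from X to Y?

100.9°

Meridional parts: M(φ₁)=+0.2790, M(φ₂)=+0.0164 → ΔM = -0.2626;  Δλ = +1.3635 rad
tan C = Δλ / ΔM = -5.1930 → C = 100.90°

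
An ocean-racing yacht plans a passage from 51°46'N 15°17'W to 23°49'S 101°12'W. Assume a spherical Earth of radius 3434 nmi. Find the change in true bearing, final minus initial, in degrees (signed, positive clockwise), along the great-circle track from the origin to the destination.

-31.8°

Initial bearing θ₁ = atan2(sin Δλ cos φ₂, cos φ₁ sin φ₂ − sin φ₁ cos φ₂ cos Δλ) = 251.74°
Final bearing θ₂ = (initial bearing from the destination back to the start) + 180° = 219.97°
Δθ = θ₂ − θ₁ = -31.8°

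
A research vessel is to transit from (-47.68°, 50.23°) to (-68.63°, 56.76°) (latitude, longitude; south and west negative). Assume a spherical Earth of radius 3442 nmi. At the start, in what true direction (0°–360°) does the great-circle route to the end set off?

173.4°

θ = atan2( sin Δλ·cos φ₂ ,  cos φ₁ sin φ₂ − sin φ₁ cos φ₂ cos Δλ )
  = atan2(+0.0414, -0.3593) = 173.42°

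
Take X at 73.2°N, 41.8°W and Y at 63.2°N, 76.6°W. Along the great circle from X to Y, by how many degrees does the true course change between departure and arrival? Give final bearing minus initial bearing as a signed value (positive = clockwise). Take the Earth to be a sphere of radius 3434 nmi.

At departure: θ₁ = atan2(sin Δλ cos φ₂, cos φ₁ sin φ₂ − sin φ₁ cos φ₂ cos Δλ) = 249.45°
At arrival: θ₂ = atan2(sin Δλ cos φ₁, −cos φ₂ sin φ₁ + sin φ₂ cos φ₁ cos Δλ) = 216.89°
Δθ = θ₂ − θ₁ = -32.6°

-32.6°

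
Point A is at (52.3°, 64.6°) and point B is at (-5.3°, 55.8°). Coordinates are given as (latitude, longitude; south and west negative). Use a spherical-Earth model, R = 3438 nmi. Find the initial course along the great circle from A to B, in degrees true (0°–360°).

N = sin Δλ·cos φ₂ = -0.1523;  D = cos φ₁ sin φ₂ − sin φ₁ cos φ₂ cos Δλ = -0.8351
initial course = atan2(N, D) = 190.34°

190.3°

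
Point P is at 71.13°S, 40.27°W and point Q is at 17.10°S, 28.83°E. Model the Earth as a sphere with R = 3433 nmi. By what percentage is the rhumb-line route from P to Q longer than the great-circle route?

3.5%

Great circle: σ = 1.1718 rad → d_gc = Rσ = 4022.7 nmi
Rhumb: Δφ = +0.9430, Δλ = +1.2060, Δψ = +1.4917, q = Δφ/Δψ = 0.6322 → d_rh = R√(Δφ²+q²Δλ²) = 4163.0 nmi
Excess = (4163.0 − 4022.7) / 4022.7 = 140.3 / 4022.7 = 3.49% ≈ 3.5%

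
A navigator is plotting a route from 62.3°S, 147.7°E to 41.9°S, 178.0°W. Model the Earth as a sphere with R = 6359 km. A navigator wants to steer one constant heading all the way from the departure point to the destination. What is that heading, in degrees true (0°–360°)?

Δψ = ln[tan(π/4+φ₂/2)/tan(π/4+φ₁/2)] = +0.5934
Δλ = +0.5986 rad (taken the short way round)
course = atan2(Δλ, Δψ) = 45.25°

45.3°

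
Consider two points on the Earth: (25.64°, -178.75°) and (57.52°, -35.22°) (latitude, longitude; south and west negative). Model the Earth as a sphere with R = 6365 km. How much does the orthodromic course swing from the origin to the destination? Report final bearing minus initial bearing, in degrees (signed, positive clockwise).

+129.0°

At departure: θ₁ = atan2(sin Δλ cos φ₂, cos φ₁ sin φ₂ − sin φ₁ cos φ₂ cos Δλ) = 18.62°
At arrival: θ₂ = atan2(sin Δλ cos φ₁, −cos φ₂ sin φ₁ + sin φ₂ cos φ₁ cos Δλ) = 147.59°
Δθ = θ₂ − θ₁ = +129.0°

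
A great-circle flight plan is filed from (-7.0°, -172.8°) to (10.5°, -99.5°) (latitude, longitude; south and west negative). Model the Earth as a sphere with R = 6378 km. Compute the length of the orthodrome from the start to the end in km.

8353 km

Haversine: a = sin²(Δφ/2)+cos φ₁ cos φ₂ sin²(Δλ/2) = 0.37088;  σ = 2·atan2(√a,√(1−a))
σ = 75.035° → d = Rσ = 6378·1.30960 = 8353 km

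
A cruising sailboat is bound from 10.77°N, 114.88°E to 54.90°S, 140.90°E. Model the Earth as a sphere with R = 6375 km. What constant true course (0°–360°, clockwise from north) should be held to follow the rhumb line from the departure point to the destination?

Meridional parts: M(φ₁)=+0.1891, M(φ₂)=-1.1512 → ΔM = -1.3403;  Δλ = +0.4541 rad
tan C = Δλ / ΔM = -0.3388 → C = 161.28°

161.3°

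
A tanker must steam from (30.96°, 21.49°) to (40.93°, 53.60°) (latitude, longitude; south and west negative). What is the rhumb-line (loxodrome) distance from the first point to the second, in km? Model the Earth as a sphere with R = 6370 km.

Rhumb course C = atan2(Δλ, Δψ) with Δψ = ln[tan(π/4+φ₂/2)/tan(π/4+φ₁/2)] = +0.2155, Δλ = +0.5604 → C = 68.97°
d = R·|Δφ| / |cos C| = 6370·0.17401 / 0.35890 = 3088 km

3088 km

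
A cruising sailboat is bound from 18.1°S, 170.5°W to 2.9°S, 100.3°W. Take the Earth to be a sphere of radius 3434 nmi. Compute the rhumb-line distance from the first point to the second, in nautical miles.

Δψ = ln[tan(π/4+φ₂/2)/tan(π/4+φ₁/2)] = +0.2707;  Δφ = +0.2653 rad,  Δλ = +1.2252 rad
q = Δφ/Δψ = 0.9802
d = R·√(Δφ² + q²Δλ²) = 3434·1.22988 = 4223 nmi

4223 nmi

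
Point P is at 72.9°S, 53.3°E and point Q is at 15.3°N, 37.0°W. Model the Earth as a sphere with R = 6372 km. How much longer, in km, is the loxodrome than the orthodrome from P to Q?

489 km

Great circle: cos σ = sin φ₁ sin φ₂ + cos φ₁ cos φ₂ cos Δλ,  σ = 1.8273 rad → d_gc = 11643.5 km
Rhumb line: Δψ = +2.1651, q = Δφ/Δψ = 0.7110, d_rh = R√(Δφ²+q²Δλ²) = 12132.5 km
Excess = 12132.5 − 11643.5 = 489.0 ≈ 489 km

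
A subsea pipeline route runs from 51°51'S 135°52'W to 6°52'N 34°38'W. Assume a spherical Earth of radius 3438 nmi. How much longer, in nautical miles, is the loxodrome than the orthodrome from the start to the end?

Great circle: cos σ = sin φ₁ sin φ₂ + cos φ₁ cos φ₂ cos Δλ,  σ = 1.7859 rad → d_gc = 6140.1 nmi
Rhumb line: Δψ = +1.1821, q = Δφ/Δψ = 0.8670, d_rh = R√(Δφ²+q²Δλ²) = 6336.2 nmi
Excess = 6336.2 − 6140.1 = 196.1 ≈ 196 nmi

196 nmi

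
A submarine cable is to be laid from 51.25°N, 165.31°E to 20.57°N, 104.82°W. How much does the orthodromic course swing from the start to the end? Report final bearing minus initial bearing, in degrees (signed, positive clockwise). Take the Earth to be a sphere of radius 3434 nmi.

+62.5°

Initial bearing θ₁ = atan2(sin Δλ cos φ₂, cos φ₁ sin φ₂ − sin φ₁ cos φ₂ cos Δλ) = 76.88°
Final bearing θ₂ = (initial bearing from the destination back to the start) + 180° = 139.38°
Δθ = θ₂ − θ₁ = +62.5°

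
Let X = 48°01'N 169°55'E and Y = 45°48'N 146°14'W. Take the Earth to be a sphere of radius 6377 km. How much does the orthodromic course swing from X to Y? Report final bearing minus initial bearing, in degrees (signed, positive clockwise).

+32.8°

At departure: θ₁ = atan2(sin Δλ cos φ₂, cos φ₁ sin φ₂ − sin φ₁ cos φ₂ cos Δλ) = 77.64°
At arrival: θ₂ = atan2(sin Δλ cos φ₁, −cos φ₂ sin φ₁ + sin φ₂ cos φ₁ cos Δλ) = 110.41°
Δθ = θ₂ − θ₁ = +32.8°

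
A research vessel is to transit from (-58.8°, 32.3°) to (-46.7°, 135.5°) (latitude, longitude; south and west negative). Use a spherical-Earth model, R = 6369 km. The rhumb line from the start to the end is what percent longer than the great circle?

10.3%

Great circle: σ = 0.9987 rad → d_gc = Rσ = 6360.8 km
Rhumb: Δφ = +0.2112, Δλ = +1.8012, Δψ = +0.3518, q = Δφ/Δψ = 0.6002 → d_rh = R√(Δφ²+q²Δλ²) = 7015.9 km
Excess = (7015.9 − 6360.8) / 6360.8 = 655.1 / 6360.8 = 10.30% ≈ 10.3%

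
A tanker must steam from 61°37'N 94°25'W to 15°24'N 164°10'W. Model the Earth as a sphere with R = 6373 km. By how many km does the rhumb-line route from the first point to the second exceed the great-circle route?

215 km

Great circle: cos σ = sin φ₁ sin φ₂ + cos φ₁ cos φ₂ cos Δλ,  σ = 1.1677 rad → d_gc = 7441.8 km
Rhumb line: Δψ = -1.1027, q = Δφ/Δψ = 0.7315, d_rh = R√(Δφ²+q²Δλ²) = 7657.2 km
Excess = 7657.2 − 7441.8 = 215.4 ≈ 215 km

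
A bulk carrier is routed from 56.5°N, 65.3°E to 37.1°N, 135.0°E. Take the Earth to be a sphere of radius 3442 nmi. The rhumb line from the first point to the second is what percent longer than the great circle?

3.6%

Great circle: σ = 0.8556 rad → d_gc = Rσ = 2945.1 nmi
Rhumb: Δφ = -0.3386, Δλ = +1.2165, Δψ = -0.5026, q = Δφ/Δψ = 0.6737 → d_rh = R√(Δφ²+q²Δλ²) = 3052.2 nmi
Excess = (3052.2 − 2945.1) / 2945.1 = 107.1 / 2945.1 = 3.64% ≈ 3.6%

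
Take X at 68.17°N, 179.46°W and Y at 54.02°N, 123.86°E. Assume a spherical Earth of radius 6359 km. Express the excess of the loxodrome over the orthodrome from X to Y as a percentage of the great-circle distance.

3.3%

Great circle: σ = 0.5132 rad → d_gc = Rσ = 3263.2 km
Rhumb: Δφ = -0.2470, Δλ = -0.9893, Δψ = -0.5211, q = Δφ/Δψ = 0.4739 → d_rh = R√(Δφ²+q²Δλ²) = 3369.6 km
Excess = (3369.6 − 3263.2) / 3263.2 = 106.4 / 3263.2 = 3.26% ≈ 3.3%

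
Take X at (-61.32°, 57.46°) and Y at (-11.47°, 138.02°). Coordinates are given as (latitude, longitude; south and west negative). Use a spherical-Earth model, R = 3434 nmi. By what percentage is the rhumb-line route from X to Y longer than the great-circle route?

3.7%

Great circle: σ = 1.3165 rad → d_gc = Rσ = 4520.7 nmi
Rhumb: Δφ = +0.8700, Δλ = +1.4060, Δψ = +1.1624, q = Δφ/Δψ = 0.7485 → d_rh = R√(Δφ²+q²Δλ²) = 4689.0 nmi
Excess = (4689.0 − 4520.7) / 4520.7 = 168.3 / 4520.7 = 3.72% ≈ 3.7%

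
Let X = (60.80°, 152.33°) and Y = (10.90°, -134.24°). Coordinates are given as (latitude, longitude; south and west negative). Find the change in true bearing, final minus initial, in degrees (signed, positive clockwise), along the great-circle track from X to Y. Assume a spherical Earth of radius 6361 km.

+51.4°

At departure: θ₁ = atan2(sin Δλ cos φ₂, cos φ₁ sin φ₂ − sin φ₁ cos φ₂ cos Δλ) = 99.19°
At arrival: θ₂ = atan2(sin Δλ cos φ₁, −cos φ₂ sin φ₁ + sin φ₂ cos φ₁ cos Δλ) = 150.63°
Δθ = θ₂ − θ₁ = +51.4°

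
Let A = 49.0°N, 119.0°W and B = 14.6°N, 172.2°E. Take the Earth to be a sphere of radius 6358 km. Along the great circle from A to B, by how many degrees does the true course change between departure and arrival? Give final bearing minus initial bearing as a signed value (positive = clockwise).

-41.4°

At departure: θ₁ = atan2(sin Δλ cos φ₂, cos φ₁ sin φ₂ − sin φ₁ cos φ₂ cos Δλ) = 263.75°
At arrival: θ₂ = atan2(sin Δλ cos φ₁, −cos φ₂ sin φ₁ + sin φ₂ cos φ₁ cos Δλ) = 222.37°
Δθ = θ₂ − θ₁ = -41.4°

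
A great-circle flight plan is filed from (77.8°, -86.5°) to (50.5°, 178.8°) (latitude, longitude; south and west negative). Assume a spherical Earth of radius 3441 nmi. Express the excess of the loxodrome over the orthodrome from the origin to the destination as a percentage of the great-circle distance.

9.9%

Great circle: σ = 0.7330 rad → d_gc = Rσ = 2522.2 nmi
Rhumb: Δφ = -0.4765, Δλ = -1.6528, Δψ = -1.2118, q = Δφ/Δψ = 0.3932 → d_rh = R√(Δφ²+q²Δλ²) = 2772.9 nmi
Excess = (2772.9 − 2522.2) / 2522.2 = 250.7 / 2522.2 = 9.94% ≈ 9.9%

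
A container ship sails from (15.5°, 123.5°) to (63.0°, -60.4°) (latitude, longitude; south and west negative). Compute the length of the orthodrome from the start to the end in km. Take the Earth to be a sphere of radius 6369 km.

11276 km

Haversine: a = sin²(Δφ/2)+cos φ₁ cos φ₂ sin²(Δλ/2) = 0.59918;  σ = 2·atan2(√a,√(1−a))
σ = 101.441° → d = Rσ = 6369·1.77048 = 11276 km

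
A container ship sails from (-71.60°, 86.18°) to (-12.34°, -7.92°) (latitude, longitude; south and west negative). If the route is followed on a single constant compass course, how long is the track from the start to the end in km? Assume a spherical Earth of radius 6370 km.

Δψ = ln[tan(π/4+φ₂/2)/tan(π/4+φ₁/2)] = +1.6033;  Δφ = +1.0343 rad,  Δλ = -1.6424 rad
q = Δφ/Δψ = 0.6451
d = R·√(Δφ² + q²Δλ²) = 6370·1.48061 = 9431 km

9431 km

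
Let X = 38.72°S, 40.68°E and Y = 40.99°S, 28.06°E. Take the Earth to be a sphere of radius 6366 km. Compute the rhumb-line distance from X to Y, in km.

1105 km

Δψ = ln[tan(π/4+φ₂/2)/tan(π/4+φ₁/2)] = -0.0516;  Δφ = -0.0396 rad,  Δλ = -0.2203 rad
q = Δφ/Δψ = 0.7675
d = R·√(Δφ² + q²Δλ²) = 6366·0.17364 = 1105 km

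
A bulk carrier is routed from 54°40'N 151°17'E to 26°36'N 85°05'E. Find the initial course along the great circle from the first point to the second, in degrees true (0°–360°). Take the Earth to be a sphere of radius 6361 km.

θ = atan2( sin Δλ·cos φ₂ ,  cos φ₁ sin φ₂ − sin φ₁ cos φ₂ cos Δλ )
  = atan2(-0.8181, -0.0354) = 267.52°

267.5°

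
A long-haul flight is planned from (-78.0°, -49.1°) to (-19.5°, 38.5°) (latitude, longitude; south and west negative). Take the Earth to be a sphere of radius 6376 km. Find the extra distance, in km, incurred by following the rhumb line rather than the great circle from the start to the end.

Great circle: cos σ = sin φ₁ sin φ₂ + cos φ₁ cos φ₂ cos Δλ,  σ = 1.2295 rad → d_gc = 7839.2 km
Rhumb line: Δψ = +1.9057, q = Δφ/Δψ = 0.5358, d_rh = R√(Δφ²+q²Δλ²) = 8346.2 km
Excess = 8346.2 − 7839.2 = 507.0 ≈ 507 km

507 km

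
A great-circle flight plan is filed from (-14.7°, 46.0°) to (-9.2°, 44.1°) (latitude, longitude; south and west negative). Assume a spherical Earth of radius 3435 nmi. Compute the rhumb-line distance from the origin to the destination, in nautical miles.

Δψ = ln[tan(π/4+φ₂/2)/tan(π/4+φ₁/2)] = +0.0982;  Δφ = +0.0960 rad,  Δλ = -0.0332 rad
q = Δφ/Δψ = 0.9779
d = R·√(Δφ² + q²Δλ²) = 3435·0.10132 = 348 nmi

348 nmi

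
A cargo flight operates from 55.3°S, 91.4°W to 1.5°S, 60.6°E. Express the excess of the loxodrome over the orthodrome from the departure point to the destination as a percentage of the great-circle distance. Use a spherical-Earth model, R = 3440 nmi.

15.0%

Great circle: σ = 2.0725 rad → d_gc = Rσ = 7129.5 nmi
Rhumb: Δφ = +0.9390, Δλ = +2.6529, Δψ = +1.1372, q = Δφ/Δψ = 0.8257 → d_rh = R√(Δφ²+q²Δλ²) = 8198.4 nmi
Excess = (8198.4 − 7129.5) / 7129.5 = 1068.9 / 7129.5 = 14.99% ≈ 15.0%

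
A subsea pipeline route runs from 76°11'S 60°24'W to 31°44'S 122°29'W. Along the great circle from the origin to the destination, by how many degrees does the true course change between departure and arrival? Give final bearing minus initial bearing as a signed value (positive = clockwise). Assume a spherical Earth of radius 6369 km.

+55.5°

At departure: θ₁ = atan2(sin Δλ cos φ₂, cos φ₁ sin φ₂ − sin φ₁ cos φ₂ cos Δλ) = 289.16°
At arrival: θ₂ = atan2(sin Δλ cos φ₁, −cos φ₂ sin φ₁ + sin φ₂ cos φ₁ cos Δλ) = 344.62°
Δθ = θ₂ − θ₁ = +55.5°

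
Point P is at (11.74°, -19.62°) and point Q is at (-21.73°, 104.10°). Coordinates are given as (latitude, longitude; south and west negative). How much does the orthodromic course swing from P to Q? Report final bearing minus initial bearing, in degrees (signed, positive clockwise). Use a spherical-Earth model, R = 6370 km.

-19.3°

At departure: θ₁ = atan2(sin Δλ cos φ₂, cos φ₁ sin φ₂ − sin φ₁ cos φ₂ cos Δλ) = 108.44°
At arrival: θ₂ = atan2(sin Δλ cos φ₁, −cos φ₂ sin φ₁ + sin φ₂ cos φ₁ cos Δλ) = 89.14°
Δθ = θ₂ − θ₁ = -19.3°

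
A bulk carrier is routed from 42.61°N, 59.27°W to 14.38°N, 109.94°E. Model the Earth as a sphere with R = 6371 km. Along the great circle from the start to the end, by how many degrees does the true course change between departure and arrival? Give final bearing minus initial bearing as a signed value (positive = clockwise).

At departure: θ₁ = atan2(sin Δλ cos φ₂, cos φ₁ sin φ₂ − sin φ₁ cos φ₂ cos Δλ) = 12.37°
At arrival: θ₂ = atan2(sin Δλ cos φ₁, −cos φ₂ sin φ₁ + sin φ₂ cos φ₁ cos Δλ) = 170.63°
Δθ = θ₂ − θ₁ = +158.3°

+158.3°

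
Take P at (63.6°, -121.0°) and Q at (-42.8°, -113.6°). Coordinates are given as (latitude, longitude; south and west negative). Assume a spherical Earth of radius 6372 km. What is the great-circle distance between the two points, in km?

cos σ = sin φ₁ sin φ₂ + cos φ₁ cos φ₂ cos Δλ
      = sin(63.60°)sin(-42.80°) + cos(63.60°)cos(-42.80°)cos(7.40°) = -0.2851
σ = 106.562° → d = Rσ = 6372·1.85986 = 11851 km

11851 km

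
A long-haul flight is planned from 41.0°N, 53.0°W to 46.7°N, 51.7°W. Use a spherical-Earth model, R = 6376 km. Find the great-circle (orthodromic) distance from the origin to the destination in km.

643 km

cos σ = sin φ₁ sin φ₂ + cos φ₁ cos φ₂ cos Δλ
      = sin(41.00°)sin(46.70°) + cos(41.00°)cos(46.70°)cos(1.30°) = 0.9949
σ = 5.776° → d = Rσ = 6376·0.10082 = 643 km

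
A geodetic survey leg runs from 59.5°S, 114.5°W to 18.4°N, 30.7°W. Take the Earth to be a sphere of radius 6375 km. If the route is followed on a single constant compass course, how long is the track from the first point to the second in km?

11657 km

Rhumb course C = atan2(Δλ, Δψ) with Δψ = ln[tan(π/4+φ₂/2)/tan(π/4+φ₁/2)] = +1.6264, Δλ = +1.4626 → C = 41.96°
d = R·|Δφ| / |cos C| = 6375·1.35961 / 0.74357 = 11657 km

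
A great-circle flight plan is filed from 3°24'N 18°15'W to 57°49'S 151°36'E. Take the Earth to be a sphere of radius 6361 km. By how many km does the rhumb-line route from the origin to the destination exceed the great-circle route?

Great circle: cos σ = sin φ₁ sin φ₂ + cos φ₁ cos φ₂ cos Δλ,  σ = 2.1816 rad → d_gc = 13877.5 km
Rhumb line: Δψ = -1.3025, q = Δφ/Δψ = 0.8203, d_rh = R√(Δφ²+q²Δλ²) = 16895.2 km
Excess = 16895.2 − 13877.5 = 3017.7 ≈ 3018 km

3018 km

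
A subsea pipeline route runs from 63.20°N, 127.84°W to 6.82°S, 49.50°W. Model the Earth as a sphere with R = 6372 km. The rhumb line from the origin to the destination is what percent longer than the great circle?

2.6%

Great circle: σ = 1.5863 rad → d_gc = Rσ = 10108.0 km
Rhumb: Δφ = -1.2221, Δλ = +1.3673, Δψ = -1.5538, q = Δφ/Δψ = 0.7865 → d_rh = R√(Δφ²+q²Δλ²) = 10372.7 km
Excess = (10372.7 − 10108.0) / 10108.0 = 264.7 / 10108.0 = 2.62% ≈ 2.6%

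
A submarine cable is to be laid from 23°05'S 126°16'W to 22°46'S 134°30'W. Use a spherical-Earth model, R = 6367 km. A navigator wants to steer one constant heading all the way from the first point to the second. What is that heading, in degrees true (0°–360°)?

Meridional parts: M(φ₁)=-0.4142, M(φ₂)=-0.4082 → ΔM = +0.0060;  Δλ = -0.1437 rad
tan C = Δλ / ΔM = -23.9464 → C = 272.39°

272.4°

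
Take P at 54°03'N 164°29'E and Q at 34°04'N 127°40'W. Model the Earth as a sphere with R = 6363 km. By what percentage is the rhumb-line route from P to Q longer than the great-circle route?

Great circle: σ = 0.8804 rad → d_gc = Rσ = 5602.1 km
Rhumb: Δφ = -0.3488, Δλ = +1.1842, Δψ = -0.4926, q = Δφ/Δψ = 0.7080 → d_rh = R√(Δφ²+q²Δλ²) = 5778.2 km
Excess = (5778.2 − 5602.1) / 5602.1 = 176.1 / 5602.1 = 3.14% ≈ 3.1%

3.1%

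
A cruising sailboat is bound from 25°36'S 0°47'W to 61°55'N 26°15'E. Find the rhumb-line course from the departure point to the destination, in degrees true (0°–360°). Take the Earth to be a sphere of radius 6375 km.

14.3°

Meridional parts: M(φ₁)=-0.4625, M(φ₂)=+1.3859 → ΔM = +1.8484;  Δλ = +0.4718 rad
tan C = Δλ / ΔM = +0.2553 → C = 14.32°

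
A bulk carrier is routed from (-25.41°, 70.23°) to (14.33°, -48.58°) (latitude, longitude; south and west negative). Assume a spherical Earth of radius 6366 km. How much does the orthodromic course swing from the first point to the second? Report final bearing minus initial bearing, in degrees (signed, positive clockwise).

Initial bearing θ₁ = atan2(sin Δλ cos φ₂, cos φ₁ sin φ₂ − sin φ₁ cos φ₂ cos Δλ) = 271.57°
Final bearing θ₂ = (initial bearing from the destination back to the start) + 180° = 291.26°
Δθ = θ₂ − θ₁ = +19.7°

+19.7°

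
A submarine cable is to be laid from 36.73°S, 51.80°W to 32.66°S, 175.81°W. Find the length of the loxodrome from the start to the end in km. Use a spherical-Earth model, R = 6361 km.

11324 km

Δψ = ln[tan(π/4+φ₂/2)/tan(π/4+φ₁/2)] = +0.0864;  Δφ = +0.0710 rad,  Δλ = -2.1644 rad
q = Δφ/Δψ = 0.8219
d = R·√(Δφ² + q²Δλ²) = 6361·1.78023 = 11324 km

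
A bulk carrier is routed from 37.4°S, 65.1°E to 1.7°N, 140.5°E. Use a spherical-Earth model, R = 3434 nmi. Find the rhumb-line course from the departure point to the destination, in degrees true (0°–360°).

60.8°

Meridional parts: M(φ₁)=-0.7048, M(φ₂)=+0.0297 → ΔM = +0.7344;  Δλ = +1.3160 rad
tan C = Δλ / ΔM = +1.7918 → C = 60.83°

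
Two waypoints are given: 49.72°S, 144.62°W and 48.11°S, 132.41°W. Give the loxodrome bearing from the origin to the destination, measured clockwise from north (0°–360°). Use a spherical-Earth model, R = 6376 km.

Δψ = ln[tan(π/4+φ₂/2)/tan(π/4+φ₁/2)] = +0.0428
Δλ = +0.2131 rad (taken the short way round)
course = atan2(Δλ, Δψ) = 78.65°

78.7°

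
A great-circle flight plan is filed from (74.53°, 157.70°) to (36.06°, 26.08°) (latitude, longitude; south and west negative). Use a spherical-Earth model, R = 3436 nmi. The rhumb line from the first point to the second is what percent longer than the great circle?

18.9%

Great circle: σ = 1.1328 rad → d_gc = Rσ = 3892.4 nmi
Rhumb: Δφ = -0.6714, Δλ = -2.2972, Δψ = -1.3208, q = Δφ/Δψ = 0.5083 → d_rh = R√(Δφ²+q²Δλ²) = 4628.4 nmi
Excess = (4628.4 − 3892.4) / 3892.4 = 736.0 / 3892.4 = 18.91% ≈ 18.9%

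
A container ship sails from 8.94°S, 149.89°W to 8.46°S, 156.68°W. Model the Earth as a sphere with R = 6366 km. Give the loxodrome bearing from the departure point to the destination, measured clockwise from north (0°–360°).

274.1°

Meridional parts: M(φ₁)=-0.1567, M(φ₂)=-0.1482 → ΔM = +0.0085;  Δλ = -0.1185 rad
tan C = Δλ / ΔM = -13.9830 → C = 274.09°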